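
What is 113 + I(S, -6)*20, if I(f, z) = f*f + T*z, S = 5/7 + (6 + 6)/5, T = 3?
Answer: -12991/245 ≈ -53.024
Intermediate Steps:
S = 109/35 (S = 5*(1/7) + 12*(1/5) = 5/7 + 12/5 = 109/35 ≈ 3.1143)
I(f, z) = f**2 + 3*z (I(f, z) = f*f + 3*z = f**2 + 3*z)
113 + I(S, -6)*20 = 113 + ((109/35)**2 + 3*(-6))*20 = 113 + (11881/1225 - 18)*20 = 113 - 10169/1225*20 = 113 - 40676/245 = -12991/245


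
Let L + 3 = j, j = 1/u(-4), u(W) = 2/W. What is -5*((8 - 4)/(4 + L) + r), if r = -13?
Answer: 85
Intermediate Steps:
j = -2 (j = 1/(2/(-4)) = 1/(2*(-¼)) = 1/(-½) = -2)
L = -5 (L = -3 - 2 = -5)
-5*((8 - 4)/(4 + L) + r) = -5*((8 - 4)/(4 - 5) - 13) = -5*(4/(-1) - 13) = -5*(4*(-1) - 13) = -5*(-4 - 13) = -5*(-17) = 85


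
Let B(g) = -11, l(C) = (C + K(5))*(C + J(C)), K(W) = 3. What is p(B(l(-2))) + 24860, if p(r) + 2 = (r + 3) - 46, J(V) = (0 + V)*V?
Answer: 24804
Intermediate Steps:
J(V) = V² (J(V) = V*V = V²)
l(C) = (3 + C)*(C + C²) (l(C) = (C + 3)*(C + C²) = (3 + C)*(C + C²))
p(r) = -45 + r (p(r) = -2 + ((r + 3) - 46) = -2 + ((3 + r) - 46) = -2 + (-43 + r) = -45 + r)
p(B(l(-2))) + 24860 = (-45 - 11) + 24860 = -56 + 24860 = 24804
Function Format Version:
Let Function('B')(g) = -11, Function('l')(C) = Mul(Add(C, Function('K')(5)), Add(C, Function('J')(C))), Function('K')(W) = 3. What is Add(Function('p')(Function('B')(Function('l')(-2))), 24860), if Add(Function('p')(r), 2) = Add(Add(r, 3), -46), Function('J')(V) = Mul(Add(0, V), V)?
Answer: 24804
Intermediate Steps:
Function('J')(V) = Pow(V, 2) (Function('J')(V) = Mul(V, V) = Pow(V, 2))
Function('l')(C) = Mul(Add(3, C), Add(C, Pow(C, 2))) (Function('l')(C) = Mul(Add(C, 3), Add(C, Pow(C, 2))) = Mul(Add(3, C), Add(C, Pow(C, 2))))
Function('p')(r) = Add(-45, r) (Function('p')(r) = Add(-2, Add(Add(r, 3), -46)) = Add(-2, Add(Add(3, r), -46)) = Add(-2, Add(-43, r)) = Add(-45, r))
Add(Function('p')(Function('B')(Function('l')(-2))), 24860) = Add(Add(-45, -11), 24860) = Add(-56, 24860) = 24804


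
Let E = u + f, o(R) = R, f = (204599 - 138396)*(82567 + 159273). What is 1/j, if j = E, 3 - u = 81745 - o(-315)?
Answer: 1/16010451463 ≈ 6.2459e-11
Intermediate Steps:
f = 16010533520 (f = 66203*241840 = 16010533520)
u = -82057 (u = 3 - (81745 - 1*(-315)) = 3 - (81745 + 315) = 3 - 1*82060 = 3 - 82060 = -82057)
E = 16010451463 (E = -82057 + 16010533520 = 16010451463)
j = 16010451463
1/j = 1/16010451463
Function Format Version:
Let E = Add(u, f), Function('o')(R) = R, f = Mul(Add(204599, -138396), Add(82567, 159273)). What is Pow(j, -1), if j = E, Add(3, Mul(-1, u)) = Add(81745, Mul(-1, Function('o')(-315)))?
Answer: Rational(1, 16010451463) ≈ 6.2459e-11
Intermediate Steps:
f = 16010533520 (f = Mul(66203, 241840) = 16010533520)
u = -82057 (u = Add(3, Mul(-1, Add(81745, Mul(-1, -315)))) = Add(3, Mul(-1, Add(81745, 315))) = Add(3, Mul(-1, 82060)) = Add(3, -82060) = -82057)
E = 16010451463 (E = Add(-82057, 16010533520) = 16010451463)
j = 16010451463
Pow(j, -1) = Pow(16010451463, -1) = Rational(1, 16010451463)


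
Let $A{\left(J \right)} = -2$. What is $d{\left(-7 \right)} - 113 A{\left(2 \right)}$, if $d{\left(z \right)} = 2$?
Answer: $228$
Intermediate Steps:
$d{\left(-7 \right)} - 113 A{\left(2 \right)} = 2 - -226 = 2 + 226 = 228$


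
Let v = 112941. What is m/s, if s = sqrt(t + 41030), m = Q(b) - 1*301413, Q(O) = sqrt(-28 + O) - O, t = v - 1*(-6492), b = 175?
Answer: 7*sqrt(160463)*(-43084 + sqrt(3))/160463 ≈ -752.85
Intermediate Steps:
t = 119433 (t = 112941 - 1*(-6492) = 112941 + 6492 = 119433)
m = -301588 + 7*sqrt(3) (m = (sqrt(-28 + 175) - 1*175) - 1*301413 = (sqrt(147) - 175) - 301413 = (7*sqrt(3) - 175) - 301413 = (-175 + 7*sqrt(3)) - 301413 = -301588 + 7*sqrt(3) ≈ -3.0158e+5)
s = sqrt(160463) (s = sqrt(119433 + 41030) = sqrt(160463) ≈ 400.58)
m/s = (-301588 + 7*sqrt(3))/(sqrt(160463)) = (-301588 + 7*sqrt(3))*(sqrt(160463)/160463) = sqrt(160463)*(-301588 + 7*sqrt(3))/160463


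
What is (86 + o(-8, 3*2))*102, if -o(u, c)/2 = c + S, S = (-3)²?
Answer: 5712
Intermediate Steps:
S = 9
o(u, c) = -18 - 2*c (o(u, c) = -2*(c + 9) = -2*(9 + c) = -18 - 2*c)
(86 + o(-8, 3*2))*102 = (86 + (-18 - 6*2))*102 = (86 + (-18 - 2*6))*102 = (86 + (-18 - 12))*102 = (86 - 30)*102 = 56*102 = 5712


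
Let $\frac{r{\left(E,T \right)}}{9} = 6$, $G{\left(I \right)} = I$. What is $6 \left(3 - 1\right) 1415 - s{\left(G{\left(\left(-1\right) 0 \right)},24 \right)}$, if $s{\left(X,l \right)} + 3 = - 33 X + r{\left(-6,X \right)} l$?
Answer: $15687$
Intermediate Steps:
$r{\left(E,T \right)} = 54$ ($r{\left(E,T \right)} = 9 \cdot 6 = 54$)
$s{\left(X,l \right)} = -3 - 33 X + 54 l$ ($s{\left(X,l \right)} = -3 - \left(- 54 l + 33 X\right) = -3 - 33 X + 54 l$)
$6 \left(3 - 1\right) 1415 - s{\left(G{\left(\left(-1\right) 0 \right)},24 \right)} = 6 \left(3 - 1\right) 1415 - \left(-3 - 33 \left(\left(-1\right) 0\right) + 54 \cdot 24\right) = 6 \cdot 2 \cdot 1415 - \left(-3 - 0 + 1296\right) = 12 \cdot 1415 - \left(-3 + 0 + 1296\right) = 16980 - 1293 = 15687$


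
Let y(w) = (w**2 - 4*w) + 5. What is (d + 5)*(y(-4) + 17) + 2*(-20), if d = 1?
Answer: 284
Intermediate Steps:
y(w) = 5 + w**2 - 4*w
(d + 5)*(y(-4) + 17) + 2*(-20) = (1 + 5)*((5 + (-4)**2 - 4*(-4)) + 17) + 2*(-20) = 6*((5 + 16 + 16) + 17) - 40 = 6*(37 + 17) - 40 = 6*54 - 40 = 324 - 40 = 284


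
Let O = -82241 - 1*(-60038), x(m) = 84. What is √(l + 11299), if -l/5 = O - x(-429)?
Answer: √122734 ≈ 350.33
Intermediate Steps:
O = -22203 (O = -82241 + 60038 = -22203)
l = 111435 (l = -5*(-22203 - 1*84) = -5*(-22203 - 84) = -5*(-22287) = 111435)
√(l + 11299) = √(111435 + 11299) = √122734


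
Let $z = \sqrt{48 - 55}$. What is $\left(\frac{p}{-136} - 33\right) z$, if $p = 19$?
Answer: $- \frac{4507 i \sqrt{7}}{136} \approx - 87.679 i$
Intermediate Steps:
$z = i \sqrt{7}$ ($z = \sqrt{-7} = i \sqrt{7} \approx 2.6458 i$)
$\left(\frac{p}{-136} - 33\right) z = \left(\frac{19}{-136} - 33\right) i \sqrt{7} = \left(19 \left(- \frac{1}{136}\right) - 33\right) i \sqrt{7} = \left(- \frac{19}{136} - 33\right) i \sqrt{7} = - \frac{4507 i \sqrt{7}}{136}$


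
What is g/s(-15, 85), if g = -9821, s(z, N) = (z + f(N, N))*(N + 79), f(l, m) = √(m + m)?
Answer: 29463/1804 + 9821*√170/9020 ≈ 30.528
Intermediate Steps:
f(l, m) = √2*√m (f(l, m) = √(2*m) = √2*√m)
s(z, N) = (79 + N)*(z + √2*√N) (s(z, N) = (z + √2*√N)*(N + 79) = (z + √2*√N)*(79 + N) = (79 + N)*(z + √2*√N))
g/s(-15, 85) = -9821/(79*(-15) + 85*(-15) + √2*85^(3/2) + 79*√2*√85) = -9821/(-1185 - 1275 + √2*(85*√85) + 79*√170) = -9821/(-1185 - 1275 + 85*√170 + 79*√170) = -9821/(-2460 + 164*√170)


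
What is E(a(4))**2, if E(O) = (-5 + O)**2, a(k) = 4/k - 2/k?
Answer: 6561/16 ≈ 410.06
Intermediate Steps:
a(k) = 2/k
E(a(4))**2 = ((-5 + 2/4)**2)**2 = ((-5 + 2*(1/4))**2)**2 = ((-5 + 1/2)**2)**2 = ((-9/2)**2)**2 = (81/4)**2 = 6561/16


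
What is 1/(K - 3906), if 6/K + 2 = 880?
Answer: -439/1714731 ≈ -0.00025602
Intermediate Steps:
K = 3/439 (K = 6/(-2 + 880) = 6/878 = 6*(1/878) = 3/439 ≈ 0.0068337)
1/(K - 3906) = 1/(3/439 - 3906) = 1/(-1714731/439) = -439/1714731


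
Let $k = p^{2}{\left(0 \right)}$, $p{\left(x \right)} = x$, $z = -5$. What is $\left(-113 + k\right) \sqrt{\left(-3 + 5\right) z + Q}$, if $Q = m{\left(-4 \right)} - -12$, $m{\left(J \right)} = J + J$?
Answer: $- 113 i \sqrt{6} \approx - 276.79 i$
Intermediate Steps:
$k = 0$ ($k = 0^{2} = 0$)
$m{\left(J \right)} = 2 J$
$Q = 4$ ($Q = 2 \left(-4\right) - -12 = -8 + 12 = 4$)
$\left(-113 + k\right) \sqrt{\left(-3 + 5\right) z + Q} = \left(-113 + 0\right) \sqrt{\left(-3 + 5\right) \left(-5\right) + 4} = - 113 \sqrt{2 \left(-5\right) + 4} = - 113 \sqrt{-10 + 4} = - 113 \sqrt{-6} = - 113 i \sqrt{6}$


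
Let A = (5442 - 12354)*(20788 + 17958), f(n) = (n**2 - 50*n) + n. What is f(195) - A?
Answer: 267840822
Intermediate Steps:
f(n) = n**2 - 49*n
A = -267812352 (A = -6912*38746 = -267812352)
f(195) - A = 195*(-49 + 195) - 1*(-267812352) = 195*146 + 267812352 = 28470 + 267812352 = 267840822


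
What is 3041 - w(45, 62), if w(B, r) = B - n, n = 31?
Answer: 3027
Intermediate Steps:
w(B, r) = -31 + B (w(B, r) = B - 1*31 = B - 31 = -31 + B)
3041 - w(45, 62) = 3041 - (-31 + 45) = 3041 - 1*14 = 3041 - 14 = 3027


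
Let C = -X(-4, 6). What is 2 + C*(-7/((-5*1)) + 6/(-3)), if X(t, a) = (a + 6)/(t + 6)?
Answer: 28/5 ≈ 5.6000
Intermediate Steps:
X(t, a) = (6 + a)/(6 + t)
C = -6 (C = -(6 + 6)/(6 - 4) = -12/2 = -1*6 = -6)
2 + C*(-7/((-5*1)) + 6/(-3)) = 2 - 6*(-7/((-5*1)) + 6/(-3)) = 2 - 6*(-7/(-5) + 6*(-1/3)) = 2 - 6*(-7*(-1/5) - 2) = 2 - 6*(7/5 - 2) = 2 - 6*(-3/5) = 2 + 18/5 = 28/5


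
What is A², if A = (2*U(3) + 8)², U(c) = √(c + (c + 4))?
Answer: 21056 + 6656*√10 ≈ 42104.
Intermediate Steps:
U(c) = √(4 + 2*c) (U(c) = √(c + (4 + c)) = √(4 + 2*c))
A = (8 + 2*√10)² (A = (2*√(4 + 2*3) + 8)² = (2*√(4 + 6) + 8)² = (2*√10 + 8)² = (8 + 2*√10)² ≈ 205.19)
A² = (104 + 32*√10)²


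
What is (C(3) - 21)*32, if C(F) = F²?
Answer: -384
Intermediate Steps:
(C(3) - 21)*32 = (3² - 21)*32 = (9 - 21)*32 = -12*32 = -384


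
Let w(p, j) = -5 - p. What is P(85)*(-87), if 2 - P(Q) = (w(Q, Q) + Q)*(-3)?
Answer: 1131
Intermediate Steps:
P(Q) = -13 (P(Q) = 2 - ((-5 - Q) + Q)*(-3) = 2 - (-5)*(-3) = 2 - 1*15 = 2 - 15 = -13)
P(85)*(-87) = -13*(-87) = 1131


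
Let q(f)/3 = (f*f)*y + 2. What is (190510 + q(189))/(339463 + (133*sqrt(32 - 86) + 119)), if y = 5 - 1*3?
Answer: 22912842674/19219481655 - 26921993*I*sqrt(6)/19219481655 ≈ 1.1922 - 0.0034312*I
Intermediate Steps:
y = 2 (y = 5 - 3 = 2)
q(f) = 6 + 6*f**2 (q(f) = 3*((f*f)*2 + 2) = 3*(f**2*2 + 2) = 3*(2*f**2 + 2) = 3*(2 + 2*f**2) = 6 + 6*f**2)
(190510 + q(189))/(339463 + (133*sqrt(32 - 86) + 119)) = (190510 + (6 + 6*189**2))/(339463 + (133*sqrt(32 - 86) + 119)) = (190510 + (6 + 6*35721))/(339463 + (133*sqrt(-54) + 119)) = (190510 + (6 + 214326))/(339463 + (133*(3*I*sqrt(6)) + 119)) = (190510 + 214332)/(339463 + (399*I*sqrt(6) + 119)) = 404842/(339463 + (119 + 399*I*sqrt(6))) = 404842/(339582 + 399*I*sqrt(6))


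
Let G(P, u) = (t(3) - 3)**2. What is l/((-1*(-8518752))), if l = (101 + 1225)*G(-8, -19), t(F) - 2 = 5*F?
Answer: 10829/354948 ≈ 0.030509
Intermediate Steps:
t(F) = 2 + 5*F
G(P, u) = 196 (G(P, u) = ((2 + 5*3) - 3)**2 = ((2 + 15) - 3)**2 = (17 - 3)**2 = 14**2 = 196)
l = 259896 (l = (101 + 1225)*196 = 1326*196 = 259896)
l/((-1*(-8518752))) = 259896/((-1*(-8518752))) = 259896/8518752 = 259896*(1/8518752) = 10829/354948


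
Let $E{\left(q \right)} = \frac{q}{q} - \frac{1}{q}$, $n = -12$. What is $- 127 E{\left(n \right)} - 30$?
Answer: $- \frac{2011}{12} \approx -167.58$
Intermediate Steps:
$E{\left(q \right)} = 1 - \frac{1}{q}$
$- 127 E{\left(n \right)} - 30 = - 127 \frac{-1 - 12}{-12} - 30 = - 127 \left(\left(- \frac{1}{12}\right) \left(-13\right)\right) - 30 = \left(-127\right) \frac{13}{12} - 30 = - \frac{1651}{12} - 30 = - \frac{2011}{12}$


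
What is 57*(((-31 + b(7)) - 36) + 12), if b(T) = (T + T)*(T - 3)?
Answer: 57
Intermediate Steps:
b(T) = 2*T*(-3 + T) (b(T) = (2*T)*(-3 + T) = 2*T*(-3 + T))
57*(((-31 + b(7)) - 36) + 12) = 57*(((-31 + 2*7*(-3 + 7)) - 36) + 12) = 57*(((-31 + 2*7*4) - 36) + 12) = 57*(((-31 + 56) - 36) + 12) = 57*((25 - 36) + 12) = 57*(-11 + 12) = 57*1 = 57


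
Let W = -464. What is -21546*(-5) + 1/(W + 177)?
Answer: 30918509/287 ≈ 1.0773e+5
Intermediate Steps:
-21546*(-5) + 1/(W + 177) = -21546*(-5) + 1/(-464 + 177) = -342*(-315) + 1/(-287) = 107730 - 1/287 = 30918509/287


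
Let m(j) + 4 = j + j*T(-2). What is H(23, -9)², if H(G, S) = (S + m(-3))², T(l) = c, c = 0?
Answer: 65536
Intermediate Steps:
T(l) = 0
m(j) = -4 + j (m(j) = -4 + (j + j*0) = -4 + (j + 0) = -4 + j)
H(G, S) = (-7 + S)² (H(G, S) = (S + (-4 - 3))² = (S - 7)² = (-7 + S)²)
H(23, -9)² = ((-7 - 9)²)² = ((-16)²)² = 256² = 65536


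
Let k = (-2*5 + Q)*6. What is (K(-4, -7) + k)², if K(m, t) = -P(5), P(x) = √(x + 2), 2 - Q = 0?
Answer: (48 + √7)² ≈ 2565.0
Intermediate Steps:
Q = 2 (Q = 2 - 1*0 = 2 + 0 = 2)
P(x) = √(2 + x)
K(m, t) = -√7 (K(m, t) = -√(2 + 5) = -√7)
k = -48 (k = (-2*5 + 2)*6 = (-10 + 2)*6 = -8*6 = -48)
(K(-4, -7) + k)² = (-√7 - 48)² = (-48 - √7)²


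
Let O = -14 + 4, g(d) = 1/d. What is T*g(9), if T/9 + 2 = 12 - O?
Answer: 20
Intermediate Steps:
O = -10
T = 180 (T = -18 + 9*(12 - 1*(-10)) = -18 + 9*(12 + 10) = -18 + 9*22 = -18 + 198 = 180)
T*g(9) = 180/9 = 180*(1/9) = 20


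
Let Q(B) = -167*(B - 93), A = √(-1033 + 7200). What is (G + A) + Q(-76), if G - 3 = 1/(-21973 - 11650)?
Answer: 949042797/33623 + √6167 ≈ 28305.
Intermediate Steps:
A = √6167 ≈ 78.530
Q(B) = 15531 - 167*B (Q(B) = -167*(-93 + B) = 15531 - 167*B)
G = 100868/33623 (G = 3 + 1/(-21973 - 11650) = 3 + 1/(-33623) = 3 - 1/33623 = 100868/33623 ≈ 3.0000)
(G + A) + Q(-76) = (100868/33623 + √6167) + (15531 - 167*(-76)) = (100868/33623 + √6167) + (15531 + 12692) = (100868/33623 + √6167) + 28223 = 949042797/33623 + √6167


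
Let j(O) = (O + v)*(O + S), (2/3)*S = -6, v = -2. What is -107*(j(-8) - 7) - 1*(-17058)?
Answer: -383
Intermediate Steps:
S = -9 (S = (3/2)*(-6) = -9)
j(O) = (-9 + O)*(-2 + O) (j(O) = (O - 2)*(O - 9) = (-2 + O)*(-9 + O) = (-9 + O)*(-2 + O))
-107*(j(-8) - 7) - 1*(-17058) = -107*((18 + (-8)**2 - 11*(-8)) - 7) - 1*(-17058) = -107*((18 + 64 + 88) - 7) + 17058 = -107*(170 - 7) + 17058 = -107*163 + 17058 = -17441 + 17058 = -383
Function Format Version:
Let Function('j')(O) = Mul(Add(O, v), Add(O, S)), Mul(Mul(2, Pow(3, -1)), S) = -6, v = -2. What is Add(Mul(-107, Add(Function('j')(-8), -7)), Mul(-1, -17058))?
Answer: -383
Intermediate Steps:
S = -9 (S = Mul(Rational(3, 2), -6) = -9)
Function('j')(O) = Mul(Add(-9, O), Add(-2, O)) (Function('j')(O) = Mul(Add(O, -2), Add(O, -9)) = Mul(Add(-2, O), Add(-9, O)) = Mul(Add(-9, O), Add(-2, O)))
Add(Mul(-107, Add(Function('j')(-8), -7)), Mul(-1, -17058)) = Add(Mul(-107, Add(Add(18, Pow(-8, 2), Mul(-11, -8)), -7)), Mul(-1, -17058)) = Add(Mul(-107, Add(Add(18, 64, 88), -7)), 17058) = Add(Mul(-107, Add(170, -7)), 17058) = Add(Mul(-107, 163), 17058) = Add(-17441, 17058) = -383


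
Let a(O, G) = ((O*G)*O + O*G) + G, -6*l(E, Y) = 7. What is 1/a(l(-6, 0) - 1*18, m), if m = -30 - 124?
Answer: -18/967967 ≈ -1.8596e-5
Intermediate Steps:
l(E, Y) = -7/6 (l(E, Y) = -⅙*7 = -7/6)
m = -154
a(O, G) = G + G*O + G*O² (a(O, G) = ((G*O)*O + G*O) + G = (G*O² + G*O) + G = (G*O + G*O²) + G = G + G*O + G*O²)
1/a(l(-6, 0) - 1*18, m) = 1/(-154*(1 + (-7/6 - 1*18) + (-7/6 - 1*18)²)) = 1/(-154*(1 + (-7/6 - 18) + (-7/6 - 18)²)) = 1/(-154*(1 - 115/6 + (-115/6)²)) = 1/(-154*(1 - 115/6 + 13225/36)) = 1/(-154*12571/36) = 1/(-967967/18) = -18/967967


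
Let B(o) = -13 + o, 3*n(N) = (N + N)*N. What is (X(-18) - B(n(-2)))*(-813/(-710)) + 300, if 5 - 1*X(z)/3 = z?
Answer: 138749/355 ≈ 390.84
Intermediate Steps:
X(z) = 15 - 3*z
n(N) = 2*N²/3 (n(N) = ((N + N)*N)/3 = ((2*N)*N)/3 = (2*N²)/3 = 2*N²/3)
(X(-18) - B(n(-2)))*(-813/(-710)) + 300 = ((15 - 3*(-18)) - (-13 + (⅔)*(-2)²))*(-813/(-710)) + 300 = ((15 + 54) - (-13 + (⅔)*4))*(-813*(-1/710)) + 300 = (69 - (-13 + 8/3))*(813/710) + 300 = (69 - 1*(-31/3))*(813/710) + 300 = (69 + 31/3)*(813/710) + 300 = (238/3)*(813/710) + 300 = 32249/355 + 300 = 138749/355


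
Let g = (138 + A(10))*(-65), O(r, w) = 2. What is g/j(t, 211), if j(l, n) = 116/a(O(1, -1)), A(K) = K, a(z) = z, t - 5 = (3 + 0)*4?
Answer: -4810/29 ≈ -165.86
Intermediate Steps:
t = 17 (t = 5 + (3 + 0)*4 = 5 + 3*4 = 5 + 12 = 17)
j(l, n) = 58 (j(l, n) = 116/2 = 116*(1/2) = 58)
g = -9620 (g = (138 + 10)*(-65) = 148*(-65) = -9620)
g/j(t, 211) = -9620/58 = -9620*1/58 = -4810/29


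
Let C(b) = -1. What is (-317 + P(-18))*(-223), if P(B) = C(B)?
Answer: 70914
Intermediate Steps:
P(B) = -1
(-317 + P(-18))*(-223) = (-317 - 1)*(-223) = -318*(-223) = 70914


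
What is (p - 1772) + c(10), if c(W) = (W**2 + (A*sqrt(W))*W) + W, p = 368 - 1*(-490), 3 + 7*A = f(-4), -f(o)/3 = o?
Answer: -804 + 90*sqrt(10)/7 ≈ -763.34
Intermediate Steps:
f(o) = -3*o
A = 9/7 (A = -3/7 + (-3*(-4))/7 = -3/7 + (1/7)*12 = -3/7 + 12/7 = 9/7 ≈ 1.2857)
p = 858 (p = 368 + 490 = 858)
c(W) = W + W**2 + 9*W**(3/2)/7 (c(W) = (W**2 + (9*sqrt(W)/7)*W) + W = (W**2 + 9*W**(3/2)/7) + W = W + W**2 + 9*W**(3/2)/7)
(p - 1772) + c(10) = (858 - 1772) + (10 + 10**2 + 9*10**(3/2)/7) = -914 + (10 + 100 + 9*(10*sqrt(10))/7) = -914 + (10 + 100 + 90*sqrt(10)/7) = -914 + (110 + 90*sqrt(10)/7) = -804 + 90*sqrt(10)/7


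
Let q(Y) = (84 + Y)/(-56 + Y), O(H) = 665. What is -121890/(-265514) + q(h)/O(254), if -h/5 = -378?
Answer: 5327942412/11565126055 ≈ 0.46069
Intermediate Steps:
h = 1890 (h = -5*(-378) = 1890)
q(Y) = (84 + Y)/(-56 + Y)
-121890/(-265514) + q(h)/O(254) = -121890/(-265514) + ((84 + 1890)/(-56 + 1890))/665 = -121890*(-1/265514) + (1974/1834)*(1/665) = 60945/132757 + ((1/1834)*1974)*(1/665) = 60945/132757 + (141/131)*(1/665) = 60945/132757 + 141/87115 = 5327942412/11565126055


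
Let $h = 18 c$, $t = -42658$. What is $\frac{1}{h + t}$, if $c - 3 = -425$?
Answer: $- \frac{1}{50254} \approx -1.9899 \cdot 10^{-5}$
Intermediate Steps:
$c = -422$ ($c = 3 - 425 = -422$)
$h = -7596$ ($h = 18 \left(-422\right) = -7596$)
$\frac{1}{h + t} = \frac{1}{-7596 - 42658} = \frac{1}{-50254} = - \frac{1}{50254}$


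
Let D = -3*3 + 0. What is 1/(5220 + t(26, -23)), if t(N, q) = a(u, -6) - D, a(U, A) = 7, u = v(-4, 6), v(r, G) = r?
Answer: 1/5236 ≈ 0.00019099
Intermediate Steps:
D = -9 (D = -9 + 0 = -9)
u = -4
t(N, q) = 16 (t(N, q) = 7 - 1*(-9) = 7 + 9 = 16)
1/(5220 + t(26, -23)) = 1/(5220 + 16) = 1/5236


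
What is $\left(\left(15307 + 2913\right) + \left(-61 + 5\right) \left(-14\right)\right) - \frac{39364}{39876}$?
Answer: $\frac{189441035}{9969} \approx 19003.0$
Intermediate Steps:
$\left(\left(15307 + 2913\right) + \left(-61 + 5\right) \left(-14\right)\right) - \frac{39364}{39876} = \left(18220 - -784\right) - \frac{9841}{9969} = \left(18220 + 784\right) - \frac{9841}{9969} = 19004 - \frac{9841}{9969} = \frac{189441035}{9969}$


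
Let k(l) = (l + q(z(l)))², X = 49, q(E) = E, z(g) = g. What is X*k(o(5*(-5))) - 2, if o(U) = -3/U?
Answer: 514/625 ≈ 0.82240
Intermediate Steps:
k(l) = 4*l² (k(l) = (l + l)² = (2*l)² = 4*l²)
X*k(o(5*(-5))) - 2 = 49*(4*(-3/(5*(-5)))²) - 2 = 49*(4*(-3/(-25))²) - 2 = 49*(4*(-3*(-1/25))²) - 2 = 49*(4*(3/25)²) - 2 = 49*(4*(9/625)) - 2 = 49*(36/625) - 2 = 1764/625 - 2 = 514/625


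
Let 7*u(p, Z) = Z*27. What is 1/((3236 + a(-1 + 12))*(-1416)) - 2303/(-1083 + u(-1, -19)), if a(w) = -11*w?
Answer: 11851190591/5950223160 ≈ 1.9917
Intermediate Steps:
u(p, Z) = 27*Z/7 (u(p, Z) = (Z*27)/7 = (27*Z)/7 = 27*Z/7)
1/((3236 + a(-1 + 12))*(-1416)) - 2303/(-1083 + u(-1, -19)) = 1/((3236 - 11*(-1 + 12))*(-1416)) - 2303/(-1083 + (27/7)*(-19)) = -1/1416/(3236 - 11*11) - 2303/(-1083 - 513/7) = -1/1416/(3236 - 121) - 2303/(-8094/7) = -1/1416/3115 - 2303*(-7/8094) = (1/3115)*(-1/1416) + 16121/8094 = -1/4410840 + 16121/8094 = 11851190591/5950223160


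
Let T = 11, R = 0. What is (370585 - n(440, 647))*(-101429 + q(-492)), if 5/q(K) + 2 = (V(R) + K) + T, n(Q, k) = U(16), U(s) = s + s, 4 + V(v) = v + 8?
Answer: -18003130746288/479 ≈ -3.7585e+10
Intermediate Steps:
V(v) = 4 + v (V(v) = -4 + (v + 8) = -4 + (8 + v) = 4 + v)
U(s) = 2*s
n(Q, k) = 32 (n(Q, k) = 2*16 = 32)
q(K) = 5/(13 + K) (q(K) = 5/(-2 + (((4 + 0) + K) + 11)) = 5/(-2 + ((4 + K) + 11)) = 5/(-2 + (15 + K)) = 5/(13 + K))
(370585 - n(440, 647))*(-101429 + q(-492)) = (370585 - 1*32)*(-101429 + 5/(13 - 492)) = (370585 - 32)*(-101429 + 5/(-479)) = 370553*(-101429 + 5*(-1/479)) = 370553*(-101429 - 5/479) = 370553*(-48584496/479) = -18003130746288/479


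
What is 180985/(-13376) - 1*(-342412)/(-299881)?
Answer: -58854065697/4011208256 ≈ -14.672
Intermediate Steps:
180985/(-13376) - 1*(-342412)/(-299881) = 180985*(-1/13376) + 342412*(-1/299881) = -180985/13376 - 342412/299881 = -58854065697/4011208256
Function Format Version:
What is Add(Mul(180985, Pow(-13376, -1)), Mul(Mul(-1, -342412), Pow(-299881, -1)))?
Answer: Rational(-58854065697, 4011208256) ≈ -14.672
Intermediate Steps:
Add(Mul(180985, Pow(-13376, -1)), Mul(Mul(-1, -342412), Pow(-299881, -1))) = Add(Mul(180985, Rational(-1, 13376)), Mul(342412, Rational(-1, 299881))) = Add(Rational(-180985, 13376), Rational(-342412, 299881)) = Rational(-58854065697, 4011208256)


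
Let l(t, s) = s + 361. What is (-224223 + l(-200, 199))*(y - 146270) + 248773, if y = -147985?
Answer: 65814204838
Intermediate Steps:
l(t, s) = 361 + s
(-224223 + l(-200, 199))*(y - 146270) + 248773 = (-224223 + (361 + 199))*(-147985 - 146270) + 248773 = (-224223 + 560)*(-294255) + 248773 = -223663*(-294255) + 248773 = 65813956065 + 248773 = 65814204838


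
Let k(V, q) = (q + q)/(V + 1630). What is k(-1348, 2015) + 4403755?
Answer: 620931470/141 ≈ 4.4038e+6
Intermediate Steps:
k(V, q) = 2*q/(1630 + V) (k(V, q) = (2*q)/(1630 + V) = 2*q/(1630 + V))
k(-1348, 2015) + 4403755 = 2*2015/(1630 - 1348) + 4403755 = 2*2015/282 + 4403755 = 2*2015*(1/282) + 4403755 = 2015/141 + 4403755 = 620931470/141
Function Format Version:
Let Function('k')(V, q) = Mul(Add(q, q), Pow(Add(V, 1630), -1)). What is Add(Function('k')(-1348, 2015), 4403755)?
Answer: Rational(620931470, 141) ≈ 4.4038e+6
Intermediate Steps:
Function('k')(V, q) = Mul(2, q, Pow(Add(1630, V), -1)) (Function('k')(V, q) = Mul(Mul(2, q), Pow(Add(1630, V), -1)) = Mul(2, q, Pow(Add(1630, V), -1)))
Add(Function('k')(-1348, 2015), 4403755) = Add(Mul(2, 2015, Pow(Add(1630, -1348), -1)), 4403755) = Add(Mul(2, 2015, Pow(282, -1)), 4403755) = Add(Mul(2, 2015, Rational(1, 282)), 4403755) = Add(Rational(2015, 141), 4403755) = Rational(620931470, 141)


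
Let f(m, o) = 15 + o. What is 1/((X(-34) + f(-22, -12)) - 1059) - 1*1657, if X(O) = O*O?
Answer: -165699/100 ≈ -1657.0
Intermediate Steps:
X(O) = O²
1/((X(-34) + f(-22, -12)) - 1059) - 1*1657 = 1/(((-34)² + (15 - 12)) - 1059) - 1*1657 = 1/((1156 + 3) - 1059) - 1657 = 1/(1159 - 1059) - 1657 = 1/100 - 1657 = -165699/100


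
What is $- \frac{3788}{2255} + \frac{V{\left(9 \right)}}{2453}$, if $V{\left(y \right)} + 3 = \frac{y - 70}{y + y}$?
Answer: $- \frac{15228607}{9051570} \approx -1.6824$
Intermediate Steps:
$V{\left(y \right)} = -3 + \frac{-70 + y}{2 y}$ ($V{\left(y \right)} = -3 + \frac{y - 70}{y + y} = -3 + \frac{-70 + y}{2 y}$)
$- \frac{3788}{2255} + \frac{V{\left(9 \right)}}{2453} = - \frac{3788}{2255} + \frac{- \frac{5}{2} - \frac{35}{9}}{2453} = \left(-3788\right) \frac{1}{2255} + \left(- \frac{5}{2} - \frac{35}{9}\right) \frac{1}{2453} = - \frac{3788}{2255} + \left(- \frac{5}{2} - \frac{35}{9}\right) \frac{1}{2453} = - \frac{3788}{2255} - \frac{115}{44154} = - \frac{15228607}{9051570}$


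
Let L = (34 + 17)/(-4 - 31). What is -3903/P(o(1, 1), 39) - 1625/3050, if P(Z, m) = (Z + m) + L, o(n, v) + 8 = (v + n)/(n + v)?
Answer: -16735295/130418 ≈ -128.32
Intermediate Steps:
L = -51/35 (L = 51/(-35) = 51*(-1/35) = -51/35 ≈ -1.4571)
o(n, v) = -7 (o(n, v) = -8 + (v + n)/(n + v) = -8 + (n + v)/(n + v) = -8 + 1 = -7)
P(Z, m) = -51/35 + Z + m (P(Z, m) = (Z + m) - 51/35 = -51/35 + Z + m)
-3903/P(o(1, 1), 39) - 1625/3050 = -3903/(-51/35 - 7 + 39) - 1625/3050 = -3903/1069/35 - 1625*1/3050 = -3903*35/1069 - 65/122 = -136605/1069 - 65/122 = -16735295/130418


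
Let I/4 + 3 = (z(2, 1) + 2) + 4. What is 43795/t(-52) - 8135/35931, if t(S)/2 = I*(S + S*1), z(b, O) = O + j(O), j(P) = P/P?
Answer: -321487949/29894592 ≈ -10.754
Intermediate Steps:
j(P) = 1
z(b, O) = 1 + O (z(b, O) = O + 1 = 1 + O)
I = 20 (I = -12 + 4*(((1 + 1) + 2) + 4) = -12 + 4*((2 + 2) + 4) = -12 + 4*(4 + 4) = -12 + 4*8 = -12 + 32 = 20)
t(S) = 80*S (t(S) = 2*(20*(S + S*1)) = 2*(20*(S + S)) = 2*(20*(2*S)) = 2*(40*S) = 80*S)
43795/t(-52) - 8135/35931 = 43795/((80*(-52))) - 8135/35931 = 43795/(-4160) - 8135*1/35931 = 43795*(-1/4160) - 8135/35931 = -8759/832 - 8135/35931 = -321487949/29894592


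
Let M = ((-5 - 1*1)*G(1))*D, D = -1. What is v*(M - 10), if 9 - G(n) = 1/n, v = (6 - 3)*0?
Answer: 0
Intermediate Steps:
v = 0 (v = 3*0 = 0)
G(n) = 9 - 1/n
M = 48 (M = ((-5 - 1*1)*(9 - 1/1))*(-1) = ((-5 - 1)*(9 - 1*1))*(-1) = -6*(9 - 1)*(-1) = -6*8*(-1) = -48*(-1) = 48)
v*(M - 10) = 0*(48 - 10) = 0*38 = 0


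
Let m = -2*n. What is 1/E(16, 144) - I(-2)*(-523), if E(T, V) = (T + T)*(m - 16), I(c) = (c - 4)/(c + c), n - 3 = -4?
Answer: 351455/448 ≈ 784.50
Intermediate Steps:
n = -1 (n = 3 - 4 = -1)
I(c) = (-4 + c)/(2*c) (I(c) = (-4 + c)/((2*c)) = (-4 + c)*(1/(2*c)) = (-4 + c)/(2*c))
m = 2 (m = -2*(-1) = 2)
E(T, V) = -28*T (E(T, V) = (T + T)*(2 - 16) = (2*T)*(-14) = -28*T)
1/E(16, 144) - I(-2)*(-523) = 1/(-28*16) - (½)*(-4 - 2)/(-2)*(-523) = 1/(-448) - (½)*(-½)*(-6)*(-523) = -1/448 - 3*(-523)/2 = -1/448 - 1*(-1569/2) = -1/448 + 1569/2 = 351455/448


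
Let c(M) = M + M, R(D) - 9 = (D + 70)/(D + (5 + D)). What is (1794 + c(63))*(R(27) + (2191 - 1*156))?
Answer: 231730560/59 ≈ 3.9276e+6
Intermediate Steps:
R(D) = 9 + (70 + D)/(5 + 2*D) (R(D) = 9 + (D + 70)/(D + (5 + D)) = 9 + (70 + D)/(5 + 2*D))
c(M) = 2*M
(1794 + c(63))*(R(27) + (2191 - 1*156)) = (1794 + 2*63)*((115 + 19*27)/(5 + 2*27) + (2191 - 1*156)) = (1794 + 126)*((115 + 513)/(5 + 54) + (2191 - 156)) = 1920*(628/59 + 2035) = 1920*(120693/59) = 231730560/59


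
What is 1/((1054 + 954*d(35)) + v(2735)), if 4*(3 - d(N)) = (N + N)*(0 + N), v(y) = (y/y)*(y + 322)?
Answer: -1/577352 ≈ -1.7320e-6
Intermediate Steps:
v(y) = 322 + y (v(y) = 1*(322 + y) = 322 + y)
d(N) = 3 - N**2/2 (d(N) = 3 - (N + N)*(0 + N)/4 = 3 - 2*N*N/4 = 3 - N**2/2)
1/((1054 + 954*d(35)) + v(2735)) = 1/((1054 + 954*(3 - 1/2*35**2)) + (322 + 2735)) = 1/((1054 + 954*(3 - 1/2*1225)) + 3057) = 1/((1054 + 954*(3 - 1225/2)) + 3057) = 1/((1054 + 954*(-1219/2)) + 3057) = 1/((1054 - 581463) + 3057) = 1/(-580409 + 3057) = 1/(-577352) = -1/577352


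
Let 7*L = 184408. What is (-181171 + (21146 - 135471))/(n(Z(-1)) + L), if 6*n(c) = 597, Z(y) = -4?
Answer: -590992/52887 ≈ -11.175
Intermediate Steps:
L = 26344 (L = (1/7)*184408 = 26344)
n(c) = 199/2 (n(c) = (1/6)*597 = 199/2)
(-181171 + (21146 - 135471))/(n(Z(-1)) + L) = (-181171 + (21146 - 135471))/(199/2 + 26344) = (-181171 - 114325)/(52887/2) = -295496*2/52887 = -590992/52887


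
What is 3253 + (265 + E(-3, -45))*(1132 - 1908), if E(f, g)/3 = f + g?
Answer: -90643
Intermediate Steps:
E(f, g) = 3*f + 3*g (E(f, g) = 3*(f + g) = 3*f + 3*g)
3253 + (265 + E(-3, -45))*(1132 - 1908) = 3253 + (265 + (3*(-3) + 3*(-45)))*(1132 - 1908) = 3253 + (265 + (-9 - 135))*(-776) = 3253 + (265 - 144)*(-776) = 3253 + 121*(-776) = 3253 - 93896 = -90643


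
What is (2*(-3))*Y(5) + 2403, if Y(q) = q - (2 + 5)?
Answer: 2415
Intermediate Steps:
Y(q) = -7 + q (Y(q) = q - 1*7 = q - 7 = -7 + q)
(2*(-3))*Y(5) + 2403 = (2*(-3))*(-7 + 5) + 2403 = -6*(-2) + 2403 = 12 + 2403 = 2415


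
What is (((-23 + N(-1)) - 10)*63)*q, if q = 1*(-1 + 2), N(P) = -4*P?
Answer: -1827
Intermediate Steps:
q = 1 (q = 1*1 = 1)
(((-23 + N(-1)) - 10)*63)*q = (((-23 - 4*(-1)) - 10)*63)*1 = (((-23 + 4) - 10)*63)*1 = ((-19 - 10)*63)*1 = -29*63*1 = -1827*1 = -1827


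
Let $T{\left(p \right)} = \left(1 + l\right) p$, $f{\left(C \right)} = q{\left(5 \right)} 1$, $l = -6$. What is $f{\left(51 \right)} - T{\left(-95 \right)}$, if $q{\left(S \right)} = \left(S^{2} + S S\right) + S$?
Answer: $-420$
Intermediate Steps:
$q{\left(S \right)} = S + 2 S^{2}$ ($q{\left(S \right)} = \left(S^{2} + S^{2}\right) + S = 2 S^{2} + S = S + 2 S^{2}$)
$f{\left(C \right)} = 55$ ($f{\left(C \right)} = 5 \left(1 + 2 \cdot 5\right) 1 = 5 \left(1 + 10\right) 1 = 5 \cdot 11 \cdot 1 = 55 \cdot 1 = 55$)
$T{\left(p \right)} = - 5 p$ ($T{\left(p \right)} = \left(1 - 6\right) p = - 5 p$)
$f{\left(51 \right)} - T{\left(-95 \right)} = 55 - \left(-5\right) \left(-95\right) = 55 - 475 = -420$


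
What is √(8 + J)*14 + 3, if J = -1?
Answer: 3 + 14*√7 ≈ 40.041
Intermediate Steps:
√(8 + J)*14 + 3 = √(8 - 1)*14 + 3 = √7*14 + 3 = 14*√7 + 3 = 3 + 14*√7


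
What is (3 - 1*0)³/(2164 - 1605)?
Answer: 27/559 ≈ 0.048301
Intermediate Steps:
(3 - 1*0)³/(2164 - 1605) = (3 + 0)³/559 = (1/559)*3³ = (1/559)*27 = 27/559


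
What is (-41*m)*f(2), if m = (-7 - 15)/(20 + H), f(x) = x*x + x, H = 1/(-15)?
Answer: 81180/299 ≈ 271.50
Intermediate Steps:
H = -1/15 ≈ -0.066667
f(x) = x + x² (f(x) = x² + x = x + x²)
m = -330/299 (m = (-7 - 15)/(20 - 1/15) = -22/299/15 = -22*15/299 = -330/299 ≈ -1.1037)
(-41*m)*f(2) = (-41*(-330/299))*(2*(1 + 2)) = 13530*(2*3)/299 = (13530/299)*6 = 81180/299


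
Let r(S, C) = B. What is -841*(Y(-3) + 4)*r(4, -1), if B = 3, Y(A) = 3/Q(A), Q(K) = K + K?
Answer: -17661/2 ≈ -8830.5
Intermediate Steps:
Q(K) = 2*K
Y(A) = 3/(2*A) (Y(A) = 3/((2*A)) = 3*(1/(2*A)) = 3/(2*A))
r(S, C) = 3
-841*(Y(-3) + 4)*r(4, -1) = -841*((3/2)/(-3) + 4)*3 = -841*((3/2)*(-⅓) + 4)*3 = -841*(-½ + 4)*3 = -5887*3/2 = -841*21/2 = -17661/2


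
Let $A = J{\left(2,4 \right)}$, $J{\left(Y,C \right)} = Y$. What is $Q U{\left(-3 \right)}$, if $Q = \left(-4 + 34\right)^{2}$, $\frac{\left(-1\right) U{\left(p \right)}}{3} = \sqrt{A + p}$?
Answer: $- 2700 i \approx - 2700.0 i$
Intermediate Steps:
$A = 2$
$U{\left(p \right)} = - 3 \sqrt{2 + p}$
$Q = 900$ ($Q = 30^{2} = 900$)
$Q U{\left(-3 \right)} = 900 \left(- 3 \sqrt{2 - 3}\right) = 900 \left(- 3 \sqrt{-1}\right) = 900 \left(- 3 i\right) = - 2700 i$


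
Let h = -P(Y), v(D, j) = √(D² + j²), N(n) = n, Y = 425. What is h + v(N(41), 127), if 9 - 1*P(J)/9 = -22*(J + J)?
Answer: -168381 + √17810 ≈ -1.6825e+5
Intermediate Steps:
P(J) = 81 + 396*J (P(J) = 81 - (-198)*(J + J) = 81 - (-198)*2*J = 81 - (-396)*J = 81 + 396*J)
h = -168381 (h = -(81 + 396*425) = -(81 + 168300) = -1*168381 = -168381)
h + v(N(41), 127) = -168381 + √(41² + 127²) = -168381 + √(1681 + 16129) = -168381 + √17810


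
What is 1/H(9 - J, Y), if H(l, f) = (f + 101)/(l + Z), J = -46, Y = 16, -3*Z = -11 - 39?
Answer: 215/351 ≈ 0.61254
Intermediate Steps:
Z = 50/3 (Z = -(-11 - 39)/3 = -⅓*(-50) = 50/3 ≈ 16.667)
H(l, f) = (101 + f)/(50/3 + l) (H(l, f) = (f + 101)/(l + 50/3) = (101 + f)/(50/3 + l))
1/H(9 - J, Y) = 1/(3*(101 + 16)/(50 + 3*(9 - 1*(-46)))) = 1/(3*117/(50 + 3*(9 + 46))) = 1/(3*117/(50 + 3*55)) = 1/(3*117/(50 + 165)) = 1/(3*117/215) = 1/(3*(1/215)*117) = 1/(351/215) = 215/351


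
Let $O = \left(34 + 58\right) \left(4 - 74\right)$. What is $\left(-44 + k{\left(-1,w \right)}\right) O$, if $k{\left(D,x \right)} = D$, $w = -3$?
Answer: $289800$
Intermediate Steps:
$O = -6440$ ($O = 92 \left(-70\right) = -6440$)
$\left(-44 + k{\left(-1,w \right)}\right) O = \left(-44 - 1\right) \left(-6440\right) = \left(-45\right) \left(-6440\right) = 289800$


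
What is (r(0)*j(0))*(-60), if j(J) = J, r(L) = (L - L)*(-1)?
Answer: 0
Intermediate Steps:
r(L) = 0 (r(L) = 0*(-1) = 0)
(r(0)*j(0))*(-60) = (0*0)*(-60) = 0*(-60) = 0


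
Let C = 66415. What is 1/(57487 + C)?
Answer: 1/123902 ≈ 8.0709e-6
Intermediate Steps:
1/(57487 + C) = 1/(57487 + 66415) = 1/123902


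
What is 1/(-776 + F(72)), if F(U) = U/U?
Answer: -1/775 ≈ -0.0012903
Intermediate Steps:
F(U) = 1
1/(-776 + F(72)) = 1/(-776 + 1) = 1/(-775) = -1/775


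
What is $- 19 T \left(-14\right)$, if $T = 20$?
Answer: $5320$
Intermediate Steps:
$- 19 T \left(-14\right) = \left(-19\right) 20 \left(-14\right) = \left(-380\right) \left(-14\right) = 5320$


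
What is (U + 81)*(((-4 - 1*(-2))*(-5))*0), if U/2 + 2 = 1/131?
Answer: 0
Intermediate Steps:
U = -522/131 (U = -4 + 2/131 = -522/131 ≈ -3.9847)
(U + 81)*(((-4 - 1*(-2))*(-5))*0) = (-522/131 + 81)*(((-4 - 1*(-2))*(-5))*0) = 10089*(((-4 + 2)*(-5))*0)/131 = 10089*(-2*(-5)*0)/131 = 10089*(10*0)/131 = (10089/131)*0 = 0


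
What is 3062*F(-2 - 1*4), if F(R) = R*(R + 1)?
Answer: 91860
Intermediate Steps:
F(R) = R*(1 + R)
3062*F(-2 - 1*4) = 3062*((-2 - 1*4)*(1 + (-2 - 1*4))) = 3062*((-2 - 4)*(1 + (-2 - 4))) = 3062*(-6*(1 - 6)) = 3062*(-6*(-5)) = 3062*30 = 91860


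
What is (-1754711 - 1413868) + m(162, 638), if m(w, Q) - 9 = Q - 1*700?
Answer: -3168632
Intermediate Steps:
m(w, Q) = -691 + Q (m(w, Q) = 9 + (Q - 1*700) = 9 + (Q - 700) = 9 + (-700 + Q) = -691 + Q)
(-1754711 - 1413868) + m(162, 638) = (-1754711 - 1413868) + (-691 + 638) = -3168579 - 53 = -3168632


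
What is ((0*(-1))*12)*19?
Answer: 0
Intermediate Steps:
((0*(-1))*12)*19 = (0*12)*19 = 0*19 = 0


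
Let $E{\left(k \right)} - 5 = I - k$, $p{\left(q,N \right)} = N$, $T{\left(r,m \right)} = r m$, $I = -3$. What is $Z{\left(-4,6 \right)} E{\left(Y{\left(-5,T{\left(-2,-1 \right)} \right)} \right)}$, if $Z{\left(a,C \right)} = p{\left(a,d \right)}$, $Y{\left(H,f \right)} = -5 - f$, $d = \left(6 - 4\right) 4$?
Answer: $72$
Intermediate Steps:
$d = 8$ ($d = 2 \cdot 4 = 8$)
$T{\left(r,m \right)} = m r$
$Z{\left(a,C \right)} = 8$
$E{\left(k \right)} = 2 - k$ ($E{\left(k \right)} = 5 - \left(3 + k\right) = 2 - k$)
$Z{\left(-4,6 \right)} E{\left(Y{\left(-5,T{\left(-2,-1 \right)} \right)} \right)} = 8 \left(2 - \left(-5 - \left(-1\right) \left(-2\right)\right)\right) = 8 \left(2 - \left(-5 - 2\right)\right) = 8 \left(2 - -7\right) = 8 \left(2 + 7\right) = 8 \cdot 9 = 72$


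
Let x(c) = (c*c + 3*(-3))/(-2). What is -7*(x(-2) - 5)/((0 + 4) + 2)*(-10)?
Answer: -175/6 ≈ -29.167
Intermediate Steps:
x(c) = 9/2 - c**2/2 (x(c) = (c**2 - 9)*(-1/2) = (-9 + c**2)*(-1/2) = 9/2 - c**2/2)
-7*(x(-2) - 5)/((0 + 4) + 2)*(-10) = -7*((9/2 - 1/2*(-2)**2) - 5)/((0 + 4) + 2)*(-10) = -7*((9/2 - 1/2*4) - 5)/(4 + 2)*(-10) = -7*((9/2 - 2) - 5)/6*(-10) = -7*(5/2 - 5)/6*(-10) = -(-35)/(2*6)*(-10) = -7*(-5/12)*(-10) = (35/12)*(-10) = -175/6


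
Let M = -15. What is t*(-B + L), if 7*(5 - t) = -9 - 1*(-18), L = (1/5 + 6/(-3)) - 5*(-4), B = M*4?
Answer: 10166/35 ≈ 290.46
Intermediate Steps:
B = -60 (B = -15*4 = -60)
L = 91/5 (L = (1*(⅕) + 6*(-⅓)) + 20 = (⅕ - 2) + 20 = -9/5 + 20 = 91/5 ≈ 18.200)
t = 26/7 (t = 5 - (-9 - 1*(-18))/7 = 5 - (-9 + 18)/7 = 5 - ⅐*9 = 5 - 9/7 = 26/7 ≈ 3.7143)
t*(-B + L) = 26*(-1*(-60) + 91/5)/7 = 26*(60 + 91/5)/7 = (26/7)*(391/5) = 10166/35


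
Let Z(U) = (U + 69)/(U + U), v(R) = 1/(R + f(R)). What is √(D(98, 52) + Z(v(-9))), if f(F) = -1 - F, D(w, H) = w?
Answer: 8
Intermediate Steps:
v(R) = -1 (v(R) = 1/(R + (-1 - R)) = 1/(-1) = -1)
Z(U) = (69 + U)/(2*U) (Z(U) = (69 + U)/((2*U)) = (69 + U)*(1/(2*U)) = (69 + U)/(2*U))
√(D(98, 52) + Z(v(-9))) = √(98 + (½)*(69 - 1)/(-1)) = √(98 + (½)*(-1)*68) = √(98 - 34) = √64 = 8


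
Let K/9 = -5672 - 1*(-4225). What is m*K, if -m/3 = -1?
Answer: -39069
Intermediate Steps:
m = 3 (m = -3*(-1) = 3)
K = -13023 (K = 9*(-5672 - 1*(-4225)) = 9*(-5672 + 4225) = 9*(-1447) = -13023)
m*K = 3*(-13023) = -39069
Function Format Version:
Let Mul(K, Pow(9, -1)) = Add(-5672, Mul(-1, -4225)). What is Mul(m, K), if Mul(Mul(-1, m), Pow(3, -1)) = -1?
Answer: -39069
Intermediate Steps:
m = 3 (m = Mul(-3, -1) = 3)
K = -13023 (K = Mul(9, Add(-5672, Mul(-1, -4225))) = Mul(9, Add(-5672, 4225)) = Mul(9, -1447) = -13023)
Mul(m, K) = Mul(3, -13023) = -39069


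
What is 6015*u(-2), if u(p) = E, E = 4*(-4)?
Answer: -96240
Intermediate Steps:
E = -16
u(p) = -16
6015*u(-2) = 6015*(-16) = -96240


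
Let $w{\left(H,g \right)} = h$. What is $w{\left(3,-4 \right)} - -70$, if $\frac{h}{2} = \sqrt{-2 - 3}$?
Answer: $70 + 2 i \sqrt{5} \approx 70.0 + 4.4721 i$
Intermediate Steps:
$h = 2 i \sqrt{5}$ ($h = 2 \sqrt{-2 - 3} = 2 \sqrt{-5} = 2 i \sqrt{5} \approx 4.4721 i$)
$w{\left(H,g \right)} = 2 i \sqrt{5}$
$w{\left(3,-4 \right)} - -70 = 2 i \sqrt{5} - -70 = 2 i \sqrt{5} + 70 = 70 + 2 i \sqrt{5}$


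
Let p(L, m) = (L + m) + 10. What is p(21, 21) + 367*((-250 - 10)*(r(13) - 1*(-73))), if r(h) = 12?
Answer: -8110648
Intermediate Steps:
p(L, m) = 10 + L + m
p(21, 21) + 367*((-250 - 10)*(r(13) - 1*(-73))) = (10 + 21 + 21) + 367*((-250 - 10)*(12 - 1*(-73))) = 52 + 367*(-260*(12 + 73)) = 52 + 367*(-260*85) = 52 + 367*(-22100) = 52 - 8110700 = -8110648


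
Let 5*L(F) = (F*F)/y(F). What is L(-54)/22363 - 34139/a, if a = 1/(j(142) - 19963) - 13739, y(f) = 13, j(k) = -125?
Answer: 997657314734268/401176278423635 ≈ 2.4868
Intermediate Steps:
a = -275989033/20088 (a = 1/(-125 - 19963) - 13739 = 1/(-20088) - 13739 = -1/20088 - 13739 = -275989033/20088 ≈ -13739.)
L(F) = F²/65 (L(F) = ((F*F)/13)/5 = (F²*(1/13))/5 = (F²/13)/5 = F²/65)
L(-54)/22363 - 34139/a = ((1/65)*(-54)²)/22363 - 34139/(-275989033/20088) = ((1/65)*2916)*(1/22363) - 34139*(-20088/275989033) = (2916/65)*(1/22363) + 685784232/275989033 = 2916/1453595 + 685784232/275989033 = 997657314734268/401176278423635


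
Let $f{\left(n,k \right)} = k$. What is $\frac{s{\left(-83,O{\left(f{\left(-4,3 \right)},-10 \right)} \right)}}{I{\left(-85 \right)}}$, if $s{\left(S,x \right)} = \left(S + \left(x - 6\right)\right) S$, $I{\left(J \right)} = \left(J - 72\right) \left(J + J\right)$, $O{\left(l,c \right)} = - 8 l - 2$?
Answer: $\frac{1909}{5338} \approx 0.35762$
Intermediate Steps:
$O{\left(l,c \right)} = -2 - 8 l$
$I{\left(J \right)} = 2 J \left(-72 + J\right)$ ($I{\left(J \right)} = \left(-72 + J\right) 2 J = 2 J \left(-72 + J\right)$)
$s{\left(S,x \right)} = S \left(-6 + S + x\right)$ ($s{\left(S,x \right)} = \left(S + \left(x - 6\right)\right) S = \left(S + \left(-6 + x\right)\right) S = \left(-6 + S + x\right) S = S \left(-6 + S + x\right)$)
$\frac{s{\left(-83,O{\left(f{\left(-4,3 \right)},-10 \right)} \right)}}{I{\left(-85 \right)}} = \frac{\left(-83\right) \left(-6 - 83 - 26\right)}{2 \left(-85\right) \left(-72 - 85\right)} = \frac{\left(-83\right) \left(-6 - 83 - 26\right)}{2 \left(-85\right) \left(-157\right)} = \frac{\left(-83\right) \left(-6 - 83 - 26\right)}{26690} = \left(-83\right) \left(-115\right) \frac{1}{26690} = 9545 \cdot \frac{1}{26690} = \frac{1909}{5338}$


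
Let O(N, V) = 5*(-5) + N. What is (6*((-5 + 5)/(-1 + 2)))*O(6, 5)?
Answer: 0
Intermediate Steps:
O(N, V) = -25 + N
(6*((-5 + 5)/(-1 + 2)))*O(6, 5) = (6*((-5 + 5)/(-1 + 2)))*(-25 + 6) = (6*(0/1))*(-19) = (6*(0*1))*(-19) = (6*0)*(-19) = 0*(-19) = 0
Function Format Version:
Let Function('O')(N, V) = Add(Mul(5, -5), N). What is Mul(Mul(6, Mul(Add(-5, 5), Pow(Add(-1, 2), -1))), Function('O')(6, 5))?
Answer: 0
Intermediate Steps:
Function('O')(N, V) = Add(-25, N)
Mul(Mul(6, Mul(Add(-5, 5), Pow(Add(-1, 2), -1))), Function('O')(6, 5)) = Mul(Mul(6, Mul(Add(-5, 5), Pow(Add(-1, 2), -1))), Add(-25, 6)) = Mul(Mul(6, Mul(0, Pow(1, -1))), -19) = Mul(Mul(6, Mul(0, 1)), -19) = Mul(Mul(6, 0), -19) = Mul(0, -19) = 0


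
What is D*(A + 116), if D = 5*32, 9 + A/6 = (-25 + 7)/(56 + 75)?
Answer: 1282240/131 ≈ 9788.1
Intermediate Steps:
A = -7182/131 (A = -54 + 6*((-25 + 7)/(56 + 75)) = -54 + 6*(-18/131) = -54 - 108/131 = -7182/131 ≈ -54.824)
D = 160
D*(A + 116) = 160*(-7182/131 + 116) = 160*(8014/131) = 1282240/131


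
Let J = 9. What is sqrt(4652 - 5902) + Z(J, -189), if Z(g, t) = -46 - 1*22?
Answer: -68 + 25*I*sqrt(2) ≈ -68.0 + 35.355*I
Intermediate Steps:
Z(g, t) = -68 (Z(g, t) = -46 - 22 = -68)
sqrt(4652 - 5902) + Z(J, -189) = sqrt(4652 - 5902) - 68 = sqrt(-1250) - 68 = 25*I*sqrt(2) - 68 = -68 + 25*I*sqrt(2)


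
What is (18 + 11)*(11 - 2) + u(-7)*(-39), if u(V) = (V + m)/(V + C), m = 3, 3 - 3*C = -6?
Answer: 222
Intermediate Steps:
C = 3 (C = 1 - ⅓*(-6) = 1 + 2 = 3)
u(V) = 1 (u(V) = (V + 3)/(V + 3) = (3 + V)/(3 + V) = 1)
(18 + 11)*(11 - 2) + u(-7)*(-39) = (18 + 11)*(11 - 2) + 1*(-39) = 29*9 - 39 = 261 - 39 = 222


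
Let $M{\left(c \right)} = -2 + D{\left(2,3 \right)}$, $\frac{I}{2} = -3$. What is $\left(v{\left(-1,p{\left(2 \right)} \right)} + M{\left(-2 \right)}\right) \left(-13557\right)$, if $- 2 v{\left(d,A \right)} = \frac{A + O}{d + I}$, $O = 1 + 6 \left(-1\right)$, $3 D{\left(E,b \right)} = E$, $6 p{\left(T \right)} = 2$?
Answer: $22595$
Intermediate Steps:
$I = -6$ ($I = 2 \left(-3\right) = -6$)
$p{\left(T \right)} = \frac{1}{3}$ ($p{\left(T \right)} = \frac{1}{6} \cdot 2 = \frac{1}{3}$)
$D{\left(E,b \right)} = \frac{E}{3}$
$O = -5$ ($O = 1 - 6 = -5$)
$v{\left(d,A \right)} = - \frac{-5 + A}{2 \left(-6 + d\right)}$ ($v{\left(d,A \right)} = - \frac{\left(A - 5\right) \frac{1}{d - 6}}{2} = - \frac{\left(-5 + A\right) \frac{1}{-6 + d}}{2} = - \frac{\frac{1}{-6 + d} \left(-5 + A\right)}{2} = - \frac{-5 + A}{2 \left(-6 + d\right)}$)
$M{\left(c \right)} = - \frac{4}{3}$ ($M{\left(c \right)} = -2 + \frac{1}{3} \cdot 2 = -2 + \frac{2}{3} = - \frac{4}{3}$)
$\left(v{\left(-1,p{\left(2 \right)} \right)} + M{\left(-2 \right)}\right) \left(-13557\right) = \left(\frac{5 - \frac{1}{3}}{2 \left(-6 - 1\right)} - \frac{4}{3}\right) \left(-13557\right) = \left(\frac{5 - \frac{1}{3}}{2 \left(-7\right)} - \frac{4}{3}\right) \left(-13557\right) = \left(\frac{1}{2} \left(- \frac{1}{7}\right) \frac{14}{3} - \frac{4}{3}\right) \left(-13557\right) = \left(- \frac{1}{3} - \frac{4}{3}\right) \left(-13557\right) = \left(- \frac{5}{3}\right) \left(-13557\right) = 22595$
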